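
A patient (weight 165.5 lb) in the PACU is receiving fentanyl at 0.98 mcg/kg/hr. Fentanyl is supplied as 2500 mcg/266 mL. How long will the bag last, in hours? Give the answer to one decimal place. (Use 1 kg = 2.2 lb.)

33.9 hours

Weight = 165.5 lb ÷ 2.2 lb/kg = 75.22727 kg
Dose = 0.98 mcg/kg/hr × 75.22727 kg = 73.72273 mcg/hr
Concentration = 2500 mcg ÷ 266 mL = 9.398496 mcg/mL
Rate = 73.72273 mcg/hr ÷ 9.398496 mcg/mL = 7.844098 mL/hr
Duration = 266 mL ÷ 7.844098 mL/hr = 33.91085 hr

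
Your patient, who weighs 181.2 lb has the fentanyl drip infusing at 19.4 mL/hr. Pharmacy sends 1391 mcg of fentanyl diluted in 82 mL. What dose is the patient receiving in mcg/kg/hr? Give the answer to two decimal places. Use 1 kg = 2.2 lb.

4.00 mcg/kg/hr

Weight = 181.2 lb ÷ 2.2 lb/kg = 82.36364 kg
Concentration = 1391 mcg ÷ 82 mL = 16.96341 mcg/mL
Drug rate = 19.4 mL/hr × 16.96341 mcg/mL = 329.0902 mcg/hr
329.0902 mcg/hr ÷ 82.36364 kg = 3.995577 mcg/kg/hr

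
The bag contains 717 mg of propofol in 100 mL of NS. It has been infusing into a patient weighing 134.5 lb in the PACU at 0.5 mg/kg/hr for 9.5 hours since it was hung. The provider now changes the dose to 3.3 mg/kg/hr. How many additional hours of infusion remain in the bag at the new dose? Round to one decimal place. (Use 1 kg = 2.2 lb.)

2.1 hours

Initial rate:
Weight = 134.5 lb ÷ 2.2 lb/kg = 61.13636 kg
Dose = 0.5 mg/kg/hr × 61.13636 kg = 30.56818 mg/hr
Concentration = 717 mg ÷ 100 mL = 7.17 mg/mL
Rate = 30.56818 mg/hr ÷ 7.17 mg/mL = 4.263345 mL/hr
Volume infused so far = 4.263345 mL/hr × 9.5 hr = 40.50178 mL
Volume remaining = 100 − 40.50178 = 59.49822 mL
New rate:
Dose = 3.3 mg/kg/hr × 61.13636 kg = 201.75 mg/hr
Rate = 201.75 mg/hr ÷ 7.17 mg/mL = 28.13808 mL/hr
Time remaining = 59.49822 mL ÷ 28.13808 mL/hr = 2.114509 hr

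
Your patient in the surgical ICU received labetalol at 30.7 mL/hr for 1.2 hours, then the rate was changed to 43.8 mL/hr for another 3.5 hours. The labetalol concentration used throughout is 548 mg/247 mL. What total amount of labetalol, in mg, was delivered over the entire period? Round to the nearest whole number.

422 mg

Concentration = 548 mg ÷ 247 mL = 2.218623 mg/mL
Stage 1: 30.7 mL/hr × 1.2 hr = 36.84 mL → 36.84 mL × 2.218623 mg/mL = 81.73409 mg
Stage 2: 43.8 mL/hr × 3.5 hr = 153.3 mL → 153.3 mL × 2.218623 mg/mL = 340.115 mg
Total = 81.73409 + 340.115 = 421.8491 mg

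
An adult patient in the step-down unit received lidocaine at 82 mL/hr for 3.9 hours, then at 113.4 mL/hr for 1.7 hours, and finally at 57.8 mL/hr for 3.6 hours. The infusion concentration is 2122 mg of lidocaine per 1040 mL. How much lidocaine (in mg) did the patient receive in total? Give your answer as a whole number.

1470 mg

Concentration = 2122 mg ÷ 1040 mL = 2.040385 mg/mL
Stage 1: 82 mL/hr × 3.9 hr = 319.8 mL → 319.8 mL × 2.040385 mg/mL = 652.515 mg
Stage 2: 113.4 mL/hr × 1.7 hr = 192.78 mL → 192.78 mL × 2.040385 mg/mL = 393.3453 mg
Stage 3: 57.8 mL/hr × 3.6 hr = 208.08 mL → 208.08 mL × 2.040385 mg/mL = 424.5632 mg
Total = 652.515 + 393.3453 + 424.5632 = 1470.424 mg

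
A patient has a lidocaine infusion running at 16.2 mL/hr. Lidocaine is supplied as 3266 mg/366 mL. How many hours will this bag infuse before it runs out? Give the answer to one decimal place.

Duration = 366 mL ÷ 16.2 mL/hr = 22.59259 hr

22.6 hours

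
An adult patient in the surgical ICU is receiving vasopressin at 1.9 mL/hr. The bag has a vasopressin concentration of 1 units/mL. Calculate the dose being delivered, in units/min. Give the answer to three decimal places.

0.032 units/min

Drug rate = 1.9 mL/hr × 1 units/mL = 1.9 units/hr
1.9 units/hr ÷ 60 min/hr = 0.03166667 units/min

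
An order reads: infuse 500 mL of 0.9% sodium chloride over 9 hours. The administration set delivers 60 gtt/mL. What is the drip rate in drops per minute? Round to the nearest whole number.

56 gtt/min

500 mL ÷ (9 hr × 60 = 540 min) = 0.9259259 mL/min
0.9259259 mL/min × 60 gtt/mL = 55.55556 gtt/min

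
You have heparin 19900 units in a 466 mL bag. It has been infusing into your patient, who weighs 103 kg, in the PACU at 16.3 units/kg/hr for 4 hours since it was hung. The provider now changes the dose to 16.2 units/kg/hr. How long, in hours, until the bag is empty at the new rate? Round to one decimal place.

7.9 hours

Initial rate:
Dose = 16.3 units/kg/hr × 103 kg = 1678.9 units/hr
Concentration = 19900 units ÷ 466 mL = 42.70386 units/mL
Rate = 1678.9 units/hr ÷ 42.70386 units/mL = 39.31494 mL/hr
Volume infused so far = 39.31494 mL/hr × 4 hr = 157.2598 mL
Volume remaining = 466 − 157.2598 = 308.7402 mL
New rate:
Dose = 16.2 units/kg/hr × 103 kg = 1668.6 units/hr
Rate = 1668.6 units/hr ÷ 42.70386 units/mL = 39.07375 mL/hr
Time remaining = 308.7402 mL ÷ 39.07375 mL/hr = 7.901474 hr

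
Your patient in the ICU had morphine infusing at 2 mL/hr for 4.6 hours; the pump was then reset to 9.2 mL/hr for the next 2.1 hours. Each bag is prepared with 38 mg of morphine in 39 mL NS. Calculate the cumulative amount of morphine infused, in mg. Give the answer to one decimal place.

Concentration = 38 mg ÷ 39 mL = 0.974359 mg/mL
Stage 1: 2 mL/hr × 4.6 hr = 9.2 mL → 9.2 mL × 0.974359 mg/mL = 8.964103 mg
Stage 2: 9.2 mL/hr × 2.1 hr = 19.32 mL → 19.32 mL × 0.974359 mg/mL = 18.82462 mg
Total = 8.964103 + 18.82462 = 27.78872 mg

27.8 mg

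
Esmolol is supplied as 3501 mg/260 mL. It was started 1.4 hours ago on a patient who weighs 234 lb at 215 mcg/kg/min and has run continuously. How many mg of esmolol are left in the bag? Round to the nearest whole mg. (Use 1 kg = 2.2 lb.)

Weight = 234 lb ÷ 2.2 lb/kg = 106.3636 kg
Dose = 215 mcg/kg/min × 106.3636 kg = 22868.18 mcg/min
22868.18 mcg/min × 60 min/hr = 1372091 mcg/hr
Concentration = 3501 mg ÷ 260 mL = 13.46538 mg/mL = 13465.38 mcg/mL
Rate = 1372091 mcg/hr ÷ 13465.38 mcg/mL = 101.8976 mL/hr
Volume infused = 101.8976 mL/hr × 1.4 hr = 142.6567 mL
Volume remaining = 260 − 142.6567 = 117.3433 mL
Drug remaining = 117.3433 mL × 13465.38 mcg/mL = 1580073 mcg = 1580.073 mg

1580 mg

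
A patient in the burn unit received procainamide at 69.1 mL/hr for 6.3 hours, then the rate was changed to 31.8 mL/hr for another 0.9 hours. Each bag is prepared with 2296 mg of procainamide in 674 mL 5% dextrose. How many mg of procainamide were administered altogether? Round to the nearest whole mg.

1580 mg

Concentration = 2296 mg ÷ 674 mL = 3.406528 mg/mL
Stage 1: 69.1 mL/hr × 6.3 hr = 435.33 mL → 435.33 mL × 3.406528 mg/mL = 1482.964 mg
Stage 2: 31.8 mL/hr × 0.9 hr = 28.62 mL → 28.62 mL × 3.406528 mg/mL = 97.49484 mg
Total = 1482.964 + 97.49484 = 1580.459 mg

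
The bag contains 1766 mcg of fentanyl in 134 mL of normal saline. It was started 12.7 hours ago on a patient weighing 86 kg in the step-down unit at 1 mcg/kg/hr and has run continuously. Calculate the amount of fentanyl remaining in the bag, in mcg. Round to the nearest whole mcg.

Dose = 1 mcg/kg/hr × 86 kg = 86 mcg/hr
Concentration = 1766 mcg ÷ 134 mL = 13.1791 mcg/mL
Rate = 86 mcg/hr ÷ 13.1791 mcg/mL = 6.525481 mL/hr
Volume infused = 6.525481 mL/hr × 12.7 hr = 82.87361 mL
Volume remaining = 134 − 82.87361 = 51.12639 mL
Drug remaining = 51.12639 mL × 13.1791 mcg/mL = 673.8 mcg

674 mcg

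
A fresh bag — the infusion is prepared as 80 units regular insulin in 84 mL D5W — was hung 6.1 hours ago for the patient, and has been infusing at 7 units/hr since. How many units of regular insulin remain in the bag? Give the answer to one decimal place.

Concentration = 80 units ÷ 84 mL = 0.952381 units/mL
Rate = 7 units/hr ÷ 0.952381 units/mL = 7.35 mL/hr
Volume infused = 7.35 mL/hr × 6.1 hr = 44.835 mL
Volume remaining = 84 − 44.835 = 39.165 mL
Drug remaining = 39.165 mL × 0.952381 units/mL = 37.3 units

37.3 units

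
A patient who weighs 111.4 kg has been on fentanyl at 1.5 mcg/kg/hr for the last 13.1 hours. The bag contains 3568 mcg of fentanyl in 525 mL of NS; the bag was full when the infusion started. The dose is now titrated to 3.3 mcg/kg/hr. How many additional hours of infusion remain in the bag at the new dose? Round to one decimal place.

3.8 hours

Initial rate:
Dose = 1.5 mcg/kg/hr × 111.4 kg = 167.1 mcg/hr
Concentration = 3568 mcg ÷ 525 mL = 6.79619 mcg/mL
Rate = 167.1 mcg/hr ÷ 6.79619 mcg/mL = 24.5873 mL/hr
Volume infused so far = 24.5873 mL/hr × 13.1 hr = 322.0937 mL
Volume remaining = 525 − 322.0937 = 202.9063 mL
New rate:
Dose = 3.3 mcg/kg/hr × 111.4 kg = 367.62 mcg/hr
Rate = 367.62 mcg/hr ÷ 6.79619 mcg/mL = 54.09207 mL/hr
Time remaining = 202.9063 mL ÷ 54.09207 mL/hr = 3.751129 hr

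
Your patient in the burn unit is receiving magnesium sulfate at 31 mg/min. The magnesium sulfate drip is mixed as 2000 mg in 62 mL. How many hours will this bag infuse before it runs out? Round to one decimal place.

31 mg/min × 60 min/hr = 1860 mg/hr
Concentration = 2000 mg ÷ 62 mL = 32.25806 mg/mL
Rate = 1860 mg/hr ÷ 32.25806 mg/mL = 57.66 mL/hr
Duration = 62 mL ÷ 57.66 mL/hr = 1.075269 hr

1.1 hours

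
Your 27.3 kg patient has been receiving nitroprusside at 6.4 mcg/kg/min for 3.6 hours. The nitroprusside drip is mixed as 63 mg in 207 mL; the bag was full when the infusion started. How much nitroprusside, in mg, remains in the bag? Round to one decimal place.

Dose = 6.4 mcg/kg/min × 27.3 kg = 174.72 mcg/min
174.72 mcg/min × 60 min/hr = 10483.2 mcg/hr
Concentration = 63 mg ÷ 207 mL = 0.3043478 mg/mL = 304.3478 mcg/mL
Rate = 10483.2 mcg/hr ÷ 304.3478 mcg/mL = 34.4448 mL/hr
Volume infused = 34.4448 mL/hr × 3.6 hr = 124.0013 mL
Volume remaining = 207 − 124.0013 = 82.99872 mL
Drug remaining = 82.99872 mL × 304.3478 mcg/mL = 25260.48 mcg = 25.26048 mg

25.3 mg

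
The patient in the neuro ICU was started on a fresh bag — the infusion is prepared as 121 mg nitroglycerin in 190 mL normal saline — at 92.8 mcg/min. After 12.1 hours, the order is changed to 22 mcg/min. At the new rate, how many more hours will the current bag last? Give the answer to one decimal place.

Initial rate:
92.8 mcg/min × 60 min/hr = 5568 mcg/hr
Concentration = 121 mg ÷ 190 mL = 0.6368421 mg/mL = 636.8421 mcg/mL
Rate = 5568 mcg/hr ÷ 636.8421 mcg/mL = 8.74314 mL/hr
Volume infused so far = 8.74314 mL/hr × 12.1 hr = 105.792 mL
Volume remaining = 190 − 105.792 = 84.208 mL
New rate:
22 mcg/min × 60 min/hr = 1320 mcg/hr
Rate = 1320 mcg/hr ÷ 636.8421 mcg/mL = 2.072727 mL/hr
Time remaining = 84.208 mL ÷ 2.072727 mL/hr = 40.62667 hr

40.6 hours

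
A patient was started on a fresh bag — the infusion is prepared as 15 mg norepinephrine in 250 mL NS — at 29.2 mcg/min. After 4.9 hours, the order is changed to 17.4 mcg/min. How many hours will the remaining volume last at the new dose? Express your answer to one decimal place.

6.1 hours

Initial rate:
29.2 mcg/min × 60 min/hr = 1752 mcg/hr
Concentration = 15 mg ÷ 250 mL = 0.06 mg/mL = 60 mcg/mL
Rate = 1752 mcg/hr ÷ 60 mcg/mL = 29.2 mL/hr
Volume infused so far = 29.2 mL/hr × 4.9 hr = 143.08 mL
Volume remaining = 250 − 143.08 = 106.92 mL
New rate:
17.4 mcg/min × 60 min/hr = 1044 mcg/hr
Rate = 1044 mcg/hr ÷ 60 mcg/mL = 17.4 mL/hr
Time remaining = 106.92 mL ÷ 17.4 mL/hr = 6.144828 hr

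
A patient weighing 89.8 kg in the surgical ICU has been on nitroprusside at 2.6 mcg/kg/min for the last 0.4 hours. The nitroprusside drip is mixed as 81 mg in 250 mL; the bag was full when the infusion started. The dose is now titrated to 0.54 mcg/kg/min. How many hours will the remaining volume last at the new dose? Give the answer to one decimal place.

Initial rate:
Dose = 2.6 mcg/kg/min × 89.8 kg = 233.48 mcg/min
233.48 mcg/min × 60 min/hr = 14008.8 mcg/hr
Concentration = 81 mg ÷ 250 mL = 0.324 mg/mL = 324 mcg/mL
Rate = 14008.8 mcg/hr ÷ 324 mcg/mL = 43.23704 mL/hr
Volume infused so far = 43.23704 mL/hr × 0.4 hr = 17.29481 mL
Volume remaining = 250 − 17.29481 = 232.7052 mL
New rate:
Dose = 0.54 mcg/kg/min × 89.8 kg = 48.492 mcg/min
48.492 mcg/min × 60 min/hr = 2909.52 mcg/hr
Rate = 2909.52 mcg/hr ÷ 324 mcg/mL = 8.98 mL/hr
Time remaining = 232.7052 mL ÷ 8.98 mL/hr = 25.91372 hr

25.9 hours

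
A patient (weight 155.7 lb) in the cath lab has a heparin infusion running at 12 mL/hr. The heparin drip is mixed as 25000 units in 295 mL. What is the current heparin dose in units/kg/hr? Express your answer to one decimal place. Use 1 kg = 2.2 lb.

14.4 units/kg/hr

Weight = 155.7 lb ÷ 2.2 lb/kg = 70.77273 kg
Concentration = 25000 units ÷ 295 mL = 84.74576 units/mL
Drug rate = 12 mL/hr × 84.74576 units/mL = 1016.949 units/hr
1016.949 units/hr ÷ 70.77273 kg = 14.36922 units/kg/hr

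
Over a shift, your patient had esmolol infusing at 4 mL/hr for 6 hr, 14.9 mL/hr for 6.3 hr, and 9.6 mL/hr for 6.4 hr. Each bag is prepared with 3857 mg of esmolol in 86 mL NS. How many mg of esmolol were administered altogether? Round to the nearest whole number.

Concentration = 3857 mg ÷ 86 mL = 44.84884 mg/mL
Stage 1: 4 mL/hr × 6 hr = 24 mL → 24 mL × 44.84884 mg/mL = 1076.372 mg
Stage 2: 14.9 mL/hr × 6.3 hr = 93.87 mL → 93.87 mL × 44.84884 mg/mL = 4209.96 mg
Stage 3: 9.6 mL/hr × 6.4 hr = 61.44 mL → 61.44 mL × 44.84884 mg/mL = 2755.513 mg
Total = 1076.372 + 4209.96 + 2755.513 = 8041.845 mg

8042 mg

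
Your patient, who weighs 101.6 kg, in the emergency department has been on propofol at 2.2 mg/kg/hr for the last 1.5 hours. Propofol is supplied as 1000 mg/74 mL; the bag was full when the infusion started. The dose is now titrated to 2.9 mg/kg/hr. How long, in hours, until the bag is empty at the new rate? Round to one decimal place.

2.3 hours

Initial rate:
Dose = 2.2 mg/kg/hr × 101.6 kg = 223.52 mg/hr
Concentration = 1000 mg ÷ 74 mL = 13.51351 mg/mL
Rate = 223.52 mg/hr ÷ 13.51351 mg/mL = 16.54048 mL/hr
Volume infused so far = 16.54048 mL/hr × 1.5 hr = 24.81072 mL
Volume remaining = 74 − 24.81072 = 49.18928 mL
New rate:
Dose = 2.9 mg/kg/hr × 101.6 kg = 294.64 mg/hr
Rate = 294.64 mg/hr ÷ 13.51351 mg/mL = 21.80336 mL/hr
Time remaining = 49.18928 mL ÷ 21.80336 mL/hr = 2.256041 hr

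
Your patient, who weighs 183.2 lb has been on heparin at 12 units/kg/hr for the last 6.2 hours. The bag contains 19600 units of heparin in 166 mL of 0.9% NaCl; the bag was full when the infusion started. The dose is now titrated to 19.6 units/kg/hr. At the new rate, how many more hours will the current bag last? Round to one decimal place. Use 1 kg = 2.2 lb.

Initial rate:
Weight = 183.2 lb ÷ 2.2 lb/kg = 83.27273 kg
Dose = 12 units/kg/hr × 83.27273 kg = 999.2727 units/hr
Concentration = 19600 units ÷ 166 mL = 118.0723 units/mL
Rate = 999.2727 units/hr ÷ 118.0723 units/mL = 8.463228 mL/hr
Volume infused so far = 8.463228 mL/hr × 6.2 hr = 52.47201 mL
Volume remaining = 166 − 52.47201 = 113.528 mL
New rate:
Dose = 19.6 units/kg/hr × 83.27273 kg = 1632.145 units/hr
Rate = 1632.145 units/hr ÷ 118.0723 units/mL = 13.82327 mL/hr
Time remaining = 113.528 mL ÷ 13.82327 mL/hr = 8.212815 hr

8.2 hours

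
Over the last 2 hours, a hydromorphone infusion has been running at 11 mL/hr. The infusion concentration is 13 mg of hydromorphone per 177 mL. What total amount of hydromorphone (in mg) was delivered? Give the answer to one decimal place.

Concentration = 13 mg ÷ 177 mL = 0.07344633 mg/mL
Drug rate = 11 mL/hr × 0.07344633 mg/mL = 0.8079096 mg/hr
Total = 0.8079096 mg/hr × 2 hr = 1.615819 mg

1.6 mg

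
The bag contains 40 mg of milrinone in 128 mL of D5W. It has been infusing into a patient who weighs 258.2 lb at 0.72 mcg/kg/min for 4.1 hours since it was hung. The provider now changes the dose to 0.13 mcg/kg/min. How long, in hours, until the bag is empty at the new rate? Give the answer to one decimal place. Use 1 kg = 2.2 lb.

Initial rate:
Weight = 258.2 lb ÷ 2.2 lb/kg = 117.3636 kg
Dose = 0.72 mcg/kg/min × 117.3636 kg = 84.50182 mcg/min
84.50182 mcg/min × 60 min/hr = 5070.109 mcg/hr
Concentration = 40 mg ÷ 128 mL = 0.3125 mg/mL = 312.5 mcg/mL
Rate = 5070.109 mcg/hr ÷ 312.5 mcg/mL = 16.22435 mL/hr
Volume infused so far = 16.22435 mL/hr × 4.1 hr = 66.51983 mL
Volume remaining = 128 − 66.51983 = 61.48017 mL
New rate:
Dose = 0.13 mcg/kg/min × 117.3636 kg = 15.25727 mcg/min
15.25727 mcg/min × 60 min/hr = 915.4364 mcg/hr
Rate = 915.4364 mcg/hr ÷ 312.5 mcg/mL = 2.929396 mL/hr
Time remaining = 61.48017 mL ÷ 2.929396 mL/hr = 20.98732 hr

21.0 hours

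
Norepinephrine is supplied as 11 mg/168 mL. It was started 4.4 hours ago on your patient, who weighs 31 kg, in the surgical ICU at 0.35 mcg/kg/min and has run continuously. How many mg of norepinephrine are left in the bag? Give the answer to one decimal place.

8.1 mg

Dose = 0.35 mcg/kg/min × 31 kg = 10.85 mcg/min
10.85 mcg/min × 60 min/hr = 651 mcg/hr
Concentration = 11 mg ÷ 168 mL = 0.06547619 mg/mL = 65.47619 mcg/mL
Rate = 651 mcg/hr ÷ 65.47619 mcg/mL = 9.942545 mL/hr
Volume infused = 9.942545 mL/hr × 4.4 hr = 43.7472 mL
Volume remaining = 168 − 43.7472 = 124.2528 mL
Drug remaining = 124.2528 mL × 65.47619 mcg/mL = 8135.6 mcg = 8.1356 mg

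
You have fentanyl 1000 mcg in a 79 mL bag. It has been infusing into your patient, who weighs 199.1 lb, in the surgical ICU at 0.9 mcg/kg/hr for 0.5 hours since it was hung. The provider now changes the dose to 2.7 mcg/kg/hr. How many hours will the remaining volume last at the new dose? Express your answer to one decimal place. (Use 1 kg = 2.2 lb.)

3.9 hours

Initial rate:
Weight = 199.1 lb ÷ 2.2 lb/kg = 90.5 kg
Dose = 0.9 mcg/kg/hr × 90.5 kg = 81.45 mcg/hr
Concentration = 1000 mcg ÷ 79 mL = 12.65823 mcg/mL
Rate = 81.45 mcg/hr ÷ 12.65823 mcg/mL = 6.43455 mL/hr
Volume infused so far = 6.43455 mL/hr × 0.5 hr = 3.217275 mL
Volume remaining = 79 − 3.217275 = 75.78272 mL
New rate:
Dose = 2.7 mcg/kg/hr × 90.5 kg = 244.35 mcg/hr
Rate = 244.35 mcg/hr ÷ 12.65823 mcg/mL = 19.30365 mL/hr
Time remaining = 75.78272 mL ÷ 19.30365 mL/hr = 3.925824 hr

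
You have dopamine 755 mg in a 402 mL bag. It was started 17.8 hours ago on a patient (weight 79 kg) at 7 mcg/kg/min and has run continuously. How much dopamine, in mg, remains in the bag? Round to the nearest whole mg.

Dose = 7 mcg/kg/min × 79 kg = 553 mcg/min
553 mcg/min × 60 min/hr = 33180 mcg/hr
Concentration = 755 mg ÷ 402 mL = 1.878109 mg/mL = 1878.109 mcg/mL
Rate = 33180 mcg/hr ÷ 1878.109 mcg/mL = 17.6667 mL/hr
Volume infused = 17.6667 mL/hr × 17.8 hr = 314.4673 mL
Volume remaining = 402 − 314.4673 = 87.5327 mL
Drug remaining = 87.5327 mL × 1878.109 mcg/mL = 164396 mcg = 164.396 mg

164 mg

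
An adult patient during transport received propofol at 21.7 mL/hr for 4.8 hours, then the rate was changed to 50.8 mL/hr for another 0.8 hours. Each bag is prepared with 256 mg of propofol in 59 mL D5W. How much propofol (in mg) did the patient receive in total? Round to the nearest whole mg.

Concentration = 256 mg ÷ 59 mL = 4.338983 mg/mL
Stage 1: 21.7 mL/hr × 4.8 hr = 104.16 mL → 104.16 mL × 4.338983 mg/mL = 451.9485 mg
Stage 2: 50.8 mL/hr × 0.8 hr = 40.64 mL → 40.64 mL × 4.338983 mg/mL = 176.3363 mg
Total = 451.9485 + 176.3363 = 628.2847 mg

628 mg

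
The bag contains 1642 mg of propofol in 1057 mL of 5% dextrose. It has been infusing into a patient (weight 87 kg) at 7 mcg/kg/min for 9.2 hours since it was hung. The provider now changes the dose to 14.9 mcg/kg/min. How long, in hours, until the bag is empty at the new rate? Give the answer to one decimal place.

Initial rate:
Dose = 7 mcg/kg/min × 87 kg = 609 mcg/min
609 mcg/min × 60 min/hr = 36540 mcg/hr
Concentration = 1642 mg ÷ 1057 mL = 1.553453 mg/mL = 1553.453 mcg/mL
Rate = 36540 mcg/hr ÷ 1553.453 mcg/mL = 23.52179 mL/hr
Volume infused so far = 23.52179 mL/hr × 9.2 hr = 216.4005 mL
Volume remaining = 1057 − 216.4005 = 840.5995 mL
New rate:
Dose = 14.9 mcg/kg/min × 87 kg = 1296.3 mcg/min
1296.3 mcg/min × 60 min/hr = 77778 mcg/hr
Rate = 77778 mcg/hr ÷ 1553.453 mcg/mL = 50.06781 mL/hr
Time remaining = 840.5995 mL ÷ 50.06781 mL/hr = 16.78922 hr

16.8 hours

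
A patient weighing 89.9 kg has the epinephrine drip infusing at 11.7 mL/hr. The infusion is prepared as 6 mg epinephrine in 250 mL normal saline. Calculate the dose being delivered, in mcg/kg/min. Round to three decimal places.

0.052 mcg/kg/min

Concentration = 6 mg ÷ 250 mL = 0.024 mg/mL = 24 mcg/mL
Drug rate = 11.7 mL/hr × 24 mcg/mL = 280.8 mcg/hr
280.8 mcg/hr ÷ 60 min/hr = 4.68 mcg/min
4.68 mcg/min ÷ 89.9 kg = 0.05205784 mcg/kg/min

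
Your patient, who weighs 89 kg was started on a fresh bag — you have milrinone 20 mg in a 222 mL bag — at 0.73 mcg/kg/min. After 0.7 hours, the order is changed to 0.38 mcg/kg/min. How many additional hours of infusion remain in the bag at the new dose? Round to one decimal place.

Initial rate:
Dose = 0.73 mcg/kg/min × 89 kg = 64.97 mcg/min
64.97 mcg/min × 60 min/hr = 3898.2 mcg/hr
Concentration = 20 mg ÷ 222 mL = 0.09009009 mg/mL = 90.09009 mcg/mL
Rate = 3898.2 mcg/hr ÷ 90.09009 mcg/mL = 43.27002 mL/hr
Volume infused so far = 43.27002 mL/hr × 0.7 hr = 30.28901 mL
Volume remaining = 222 − 30.28901 = 191.711 mL
New rate:
Dose = 0.38 mcg/kg/min × 89 kg = 33.82 mcg/min
33.82 mcg/min × 60 min/hr = 2029.2 mcg/hr
Rate = 2029.2 mcg/hr ÷ 90.09009 mcg/mL = 22.52412 mL/hr
Time remaining = 191.711 mL ÷ 22.52412 mL/hr = 8.511364 hr

8.5 hours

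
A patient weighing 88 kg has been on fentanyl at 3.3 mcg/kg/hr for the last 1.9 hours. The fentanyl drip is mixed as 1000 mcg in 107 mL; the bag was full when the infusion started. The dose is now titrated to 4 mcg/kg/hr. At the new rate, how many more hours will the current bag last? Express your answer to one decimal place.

1.3 hours

Initial rate:
Dose = 3.3 mcg/kg/hr × 88 kg = 290.4 mcg/hr
Concentration = 1000 mcg ÷ 107 mL = 9.345794 mcg/mL
Rate = 290.4 mcg/hr ÷ 9.345794 mcg/mL = 31.0728 mL/hr
Volume infused so far = 31.0728 mL/hr × 1.9 hr = 59.03832 mL
Volume remaining = 107 − 59.03832 = 47.96168 mL
New rate:
Dose = 4 mcg/kg/hr × 88 kg = 352 mcg/hr
Rate = 352 mcg/hr ÷ 9.345794 mcg/mL = 37.664 mL/hr
Time remaining = 47.96168 mL ÷ 37.664 mL/hr = 1.273409 hr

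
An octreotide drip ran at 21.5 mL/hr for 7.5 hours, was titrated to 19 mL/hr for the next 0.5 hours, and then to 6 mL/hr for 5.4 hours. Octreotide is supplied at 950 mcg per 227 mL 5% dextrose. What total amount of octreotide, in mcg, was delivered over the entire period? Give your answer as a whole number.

850 mcg

Concentration = 950 mcg ÷ 227 mL = 4.185022 mcg/mL
Stage 1: 21.5 mL/hr × 7.5 hr = 161.25 mL → 161.25 mL × 4.185022 mcg/mL = 674.8348 mcg
Stage 2: 19 mL/hr × 0.5 hr = 9.5 mL → 9.5 mL × 4.185022 mcg/mL = 39.75771 mcg
Stage 3: 6 mL/hr × 5.4 hr = 32.4 mL → 32.4 mL × 4.185022 mcg/mL = 135.5947 mcg
Total = 674.8348 + 39.75771 + 135.5947 = 850.1872 mcg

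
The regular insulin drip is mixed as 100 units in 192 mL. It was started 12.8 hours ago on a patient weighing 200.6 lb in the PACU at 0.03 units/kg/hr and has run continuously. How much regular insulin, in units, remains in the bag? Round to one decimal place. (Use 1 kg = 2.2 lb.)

Weight = 200.6 lb ÷ 2.2 lb/kg = 91.18182 kg
Dose = 0.03 units/kg/hr × 91.18182 kg = 2.735455 units/hr
Concentration = 100 units ÷ 192 mL = 0.5208333 units/mL
Rate = 2.735455 units/hr ÷ 0.5208333 units/mL = 5.252073 mL/hr
Volume infused = 5.252073 mL/hr × 12.8 hr = 67.22653 mL
Volume remaining = 192 − 67.22653 = 124.7735 mL
Drug remaining = 124.7735 mL × 0.5208333 units/mL = 64.98618 units

65.0 units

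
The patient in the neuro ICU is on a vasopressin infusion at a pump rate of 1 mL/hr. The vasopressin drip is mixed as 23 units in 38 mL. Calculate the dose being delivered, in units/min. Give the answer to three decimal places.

0.010 units/min

Concentration = 23 units ÷ 38 mL = 0.6052632 units/mL
Drug rate = 1 mL/hr × 0.6052632 units/mL = 0.6052632 units/hr
0.6052632 units/hr ÷ 60 min/hr = 0.01008772 units/min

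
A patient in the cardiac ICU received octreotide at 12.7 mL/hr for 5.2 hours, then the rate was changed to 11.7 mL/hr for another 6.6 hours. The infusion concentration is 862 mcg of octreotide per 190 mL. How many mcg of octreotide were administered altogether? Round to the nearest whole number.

650 mcg

Concentration = 862 mcg ÷ 190 mL = 4.536842 mcg/mL
Stage 1: 12.7 mL/hr × 5.2 hr = 66.04 mL → 66.04 mL × 4.536842 mcg/mL = 299.6131 mcg
Stage 2: 11.7 mL/hr × 6.6 hr = 77.22 mL → 77.22 mL × 4.536842 mcg/mL = 350.3349 mcg
Total = 299.6131 + 350.3349 = 649.948 mcg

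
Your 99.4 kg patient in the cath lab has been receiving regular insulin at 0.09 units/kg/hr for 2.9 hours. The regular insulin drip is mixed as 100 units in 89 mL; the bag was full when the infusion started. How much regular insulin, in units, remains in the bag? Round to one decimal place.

74.1 units

Dose = 0.09 units/kg/hr × 99.4 kg = 8.946 units/hr
Concentration = 100 units ÷ 89 mL = 1.123596 units/mL
Rate = 8.946 units/hr ÷ 1.123596 units/mL = 7.96194 mL/hr
Volume infused = 7.96194 mL/hr × 2.9 hr = 23.08963 mL
Volume remaining = 89 − 23.08963 = 65.91037 mL
Drug remaining = 65.91037 mL × 1.123596 units/mL = 74.0566 units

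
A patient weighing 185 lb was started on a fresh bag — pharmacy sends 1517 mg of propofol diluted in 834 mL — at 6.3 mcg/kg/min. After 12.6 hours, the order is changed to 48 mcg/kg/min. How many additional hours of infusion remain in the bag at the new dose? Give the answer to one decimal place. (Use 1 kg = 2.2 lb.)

Initial rate:
Weight = 185 lb ÷ 2.2 lb/kg = 84.09091 kg
Dose = 6.3 mcg/kg/min × 84.09091 kg = 529.7727 mcg/min
529.7727 mcg/min × 60 min/hr = 31786.36 mcg/hr
Concentration = 1517 mg ÷ 834 mL = 1.818945 mg/mL = 1818.945 mcg/mL
Rate = 31786.36 mcg/hr ÷ 1818.945 mcg/mL = 17.47517 mL/hr
Volume infused so far = 17.47517 mL/hr × 12.6 hr = 220.1871 mL
Volume remaining = 834 − 220.1871 = 613.8129 mL
New rate:
Dose = 48 mcg/kg/min × 84.09091 kg = 4036.364 mcg/min
4036.364 mcg/min × 60 min/hr = 242181.8 mcg/hr
Rate = 242181.8 mcg/hr ÷ 1818.945 mcg/mL = 133.1441 mL/hr
Time remaining = 613.8129 mL ÷ 133.1441 mL/hr = 4.610139 hr

4.6 hours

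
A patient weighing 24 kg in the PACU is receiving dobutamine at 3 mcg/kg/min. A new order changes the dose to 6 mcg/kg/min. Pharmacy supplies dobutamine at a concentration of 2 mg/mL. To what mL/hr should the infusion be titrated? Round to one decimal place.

Dose = 6 mcg/kg/min × 24 kg = 144 mcg/min
144 mcg/min × 60 min/hr = 8640 mcg/hr
Concentration = 2 mg/mL = 2000 mcg/mL
Rate = 8640 mcg/hr ÷ 2000 mcg/mL = 4.32 mL/hr

4.3 mL/hr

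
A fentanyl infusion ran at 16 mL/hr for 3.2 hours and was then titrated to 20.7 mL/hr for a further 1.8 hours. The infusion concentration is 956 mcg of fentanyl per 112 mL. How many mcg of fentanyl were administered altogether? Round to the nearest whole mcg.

755 mcg

Concentration = 956 mcg ÷ 112 mL = 8.535714 mcg/mL
Stage 1: 16 mL/hr × 3.2 hr = 51.2 mL → 51.2 mL × 8.535714 mcg/mL = 437.0286 mcg
Stage 2: 20.7 mL/hr × 1.8 hr = 37.26 mL → 37.26 mL × 8.535714 mcg/mL = 318.0407 mcg
Total = 437.0286 + 318.0407 = 755.0693 mcg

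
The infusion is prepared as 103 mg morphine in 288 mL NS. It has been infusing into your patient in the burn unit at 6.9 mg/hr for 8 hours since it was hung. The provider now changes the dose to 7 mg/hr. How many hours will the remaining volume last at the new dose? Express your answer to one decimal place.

6.8 hours

Initial rate:
Concentration = 103 mg ÷ 288 mL = 0.3576389 mg/mL
Rate = 6.9 mg/hr ÷ 0.3576389 mg/mL = 19.2932 mL/hr
Volume infused so far = 19.2932 mL/hr × 8 hr = 154.3456 mL
Volume remaining = 288 − 154.3456 = 133.6544 mL
New rate:
Rate = 7 mg/hr ÷ 0.3576389 mg/mL = 19.57282 mL/hr
Time remaining = 133.6544 mL ÷ 19.57282 mL/hr = 6.828571 hr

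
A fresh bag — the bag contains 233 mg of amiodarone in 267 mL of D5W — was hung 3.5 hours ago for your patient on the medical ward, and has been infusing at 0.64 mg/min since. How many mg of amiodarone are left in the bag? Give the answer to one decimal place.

98.6 mg

0.64 mg/min × 60 min/hr = 38.4 mg/hr
Concentration = 233 mg ÷ 267 mL = 0.8726592 mg/mL
Rate = 38.4 mg/hr ÷ 0.8726592 mg/mL = 44.00343 mL/hr
Volume infused = 44.00343 mL/hr × 3.5 hr = 154.012 mL
Volume remaining = 267 − 154.012 = 112.988 mL
Drug remaining = 112.988 mL × 0.8726592 mg/mL = 98.6 mg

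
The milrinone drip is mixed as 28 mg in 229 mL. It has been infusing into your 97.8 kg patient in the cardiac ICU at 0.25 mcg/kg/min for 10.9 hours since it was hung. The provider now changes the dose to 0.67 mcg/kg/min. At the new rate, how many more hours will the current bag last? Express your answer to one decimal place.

Initial rate:
Dose = 0.25 mcg/kg/min × 97.8 kg = 24.45 mcg/min
24.45 mcg/min × 60 min/hr = 1467 mcg/hr
Concentration = 28 mg ÷ 229 mL = 0.1222707 mg/mL = 122.2707 mcg/mL
Rate = 1467 mcg/hr ÷ 122.2707 mcg/mL = 11.99796 mL/hr
Volume infused so far = 11.99796 mL/hr × 10.9 hr = 130.7778 mL
Volume remaining = 229 − 130.7778 = 98.22219 mL
New rate:
Dose = 0.67 mcg/kg/min × 97.8 kg = 65.526 mcg/min
65.526 mcg/min × 60 min/hr = 3931.56 mcg/hr
Rate = 3931.56 mcg/hr ÷ 122.2707 mcg/mL = 32.15454 mL/hr
Time remaining = 98.22219 mL ÷ 32.15454 mL/hr = 3.054691 hr

3.1 hours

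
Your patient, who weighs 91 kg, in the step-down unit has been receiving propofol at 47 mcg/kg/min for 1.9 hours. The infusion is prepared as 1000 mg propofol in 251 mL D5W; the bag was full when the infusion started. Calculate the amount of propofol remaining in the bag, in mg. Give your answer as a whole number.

Dose = 47 mcg/kg/min × 91 kg = 4277 mcg/min
4277 mcg/min × 60 min/hr = 256620 mcg/hr
Concentration = 1000 mg ÷ 251 mL = 3.984064 mg/mL = 3984.064 mcg/mL
Rate = 256620 mcg/hr ÷ 3984.064 mcg/mL = 64.41162 mL/hr
Volume infused = 64.41162 mL/hr × 1.9 hr = 122.3821 mL
Volume remaining = 251 − 122.3821 = 128.6179 mL
Drug remaining = 128.6179 mL × 3984.064 mcg/mL = 512422 mcg = 512.422 mg

512 mg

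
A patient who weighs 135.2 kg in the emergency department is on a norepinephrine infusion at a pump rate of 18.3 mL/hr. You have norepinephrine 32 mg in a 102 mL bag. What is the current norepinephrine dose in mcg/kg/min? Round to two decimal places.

Concentration = 32 mg ÷ 102 mL = 0.3137255 mg/mL = 313.7255 mcg/mL
Drug rate = 18.3 mL/hr × 313.7255 mcg/mL = 5741.176 mcg/hr
5741.176 mcg/hr ÷ 60 min/hr = 95.68627 mcg/min
95.68627 mcg/min ÷ 135.2 kg = 0.7077387 mcg/kg/min

0.71 mcg/kg/min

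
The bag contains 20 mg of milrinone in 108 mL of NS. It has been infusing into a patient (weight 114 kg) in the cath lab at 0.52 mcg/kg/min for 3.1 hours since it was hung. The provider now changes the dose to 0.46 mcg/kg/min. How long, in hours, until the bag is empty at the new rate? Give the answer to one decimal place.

Initial rate:
Dose = 0.52 mcg/kg/min × 114 kg = 59.28 mcg/min
59.28 mcg/min × 60 min/hr = 3556.8 mcg/hr
Concentration = 20 mg ÷ 108 mL = 0.1851852 mg/mL = 185.1852 mcg/mL
Rate = 3556.8 mcg/hr ÷ 185.1852 mcg/mL = 19.20672 mL/hr
Volume infused so far = 19.20672 mL/hr × 3.1 hr = 59.54083 mL
Volume remaining = 108 − 59.54083 = 48.45917 mL
New rate:
Dose = 0.46 mcg/kg/min × 114 kg = 52.44 mcg/min
52.44 mcg/min × 60 min/hr = 3146.4 mcg/hr
Rate = 3146.4 mcg/hr ÷ 185.1852 mcg/mL = 16.99056 mL/hr
Time remaining = 48.45917 mL ÷ 16.99056 mL/hr = 2.852123 hr

2.9 hours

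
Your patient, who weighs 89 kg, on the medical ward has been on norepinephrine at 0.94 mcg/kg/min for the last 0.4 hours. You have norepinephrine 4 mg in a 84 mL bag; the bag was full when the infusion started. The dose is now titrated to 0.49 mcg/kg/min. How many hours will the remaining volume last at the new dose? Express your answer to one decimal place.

Initial rate:
Dose = 0.94 mcg/kg/min × 89 kg = 83.66 mcg/min
83.66 mcg/min × 60 min/hr = 5019.6 mcg/hr
Concentration = 4 mg ÷ 84 mL = 0.04761905 mg/mL = 47.61905 mcg/mL
Rate = 5019.6 mcg/hr ÷ 47.61905 mcg/mL = 105.4116 mL/hr
Volume infused so far = 105.4116 mL/hr × 0.4 hr = 42.16464 mL
Volume remaining = 84 − 42.16464 = 41.83536 mL
New rate:
Dose = 0.49 mcg/kg/min × 89 kg = 43.61 mcg/min
43.61 mcg/min × 60 min/hr = 2616.6 mcg/hr
Rate = 2616.6 mcg/hr ÷ 47.61905 mcg/mL = 54.9486 mL/hr
Time remaining = 41.83536 mL ÷ 54.9486 mL/hr = 0.7613544 hr

0.8 hours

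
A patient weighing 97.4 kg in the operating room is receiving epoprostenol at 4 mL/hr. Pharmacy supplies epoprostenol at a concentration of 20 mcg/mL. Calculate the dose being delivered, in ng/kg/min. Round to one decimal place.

13.7 ng/kg/min

Concentration = 20 mcg/mL = 20000 ng/mL
Drug rate = 4 mL/hr × 20000 ng/mL = 80000 ng/hr
80000 ng/hr ÷ 60 min/hr = 1333.333 ng/min
1333.333 ng/min ÷ 97.4 kg = 13.68925 ng/kg/min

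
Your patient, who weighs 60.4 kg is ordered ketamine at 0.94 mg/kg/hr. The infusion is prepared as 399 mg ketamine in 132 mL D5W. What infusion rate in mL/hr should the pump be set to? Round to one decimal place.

18.8 mL/hr

Dose = 0.94 mg/kg/hr × 60.4 kg = 56.776 mg/hr
Concentration = 399 mg ÷ 132 mL = 3.022727 mg/mL
Rate = 56.776 mg/hr ÷ 3.022727 mg/mL = 18.78304 mL/hr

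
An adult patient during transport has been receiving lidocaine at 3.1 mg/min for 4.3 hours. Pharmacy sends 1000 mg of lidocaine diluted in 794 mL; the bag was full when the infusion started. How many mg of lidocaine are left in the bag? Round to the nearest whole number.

200 mg

3.1 mg/min × 60 min/hr = 186 mg/hr
Concentration = 1000 mg ÷ 794 mL = 1.259446 mg/mL
Rate = 186 mg/hr ÷ 1.259446 mg/mL = 147.684 mL/hr
Volume infused = 147.684 mL/hr × 4.3 hr = 635.0412 mL
Volume remaining = 794 − 635.0412 = 158.9588 mL
Drug remaining = 158.9588 mL × 1.259446 mg/mL = 200.2 mg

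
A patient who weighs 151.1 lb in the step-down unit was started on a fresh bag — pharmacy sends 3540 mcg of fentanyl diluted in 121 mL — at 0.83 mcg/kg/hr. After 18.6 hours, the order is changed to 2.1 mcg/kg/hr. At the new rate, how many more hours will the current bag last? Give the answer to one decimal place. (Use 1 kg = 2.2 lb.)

17.2 hours

Initial rate:
Weight = 151.1 lb ÷ 2.2 lb/kg = 68.68182 kg
Dose = 0.83 mcg/kg/hr × 68.68182 kg = 57.00591 mcg/hr
Concentration = 3540 mcg ÷ 121 mL = 29.2562 mcg/mL
Rate = 57.00591 mcg/hr ÷ 29.2562 mcg/mL = 1.948507 mL/hr
Volume infused so far = 1.948507 mL/hr × 18.6 hr = 36.24223 mL
Volume remaining = 121 − 36.24223 = 84.75777 mL
New rate:
Dose = 2.1 mcg/kg/hr × 68.68182 kg = 144.2318 mcg/hr
Rate = 144.2318 mcg/hr ÷ 29.2562 mcg/mL = 4.929958 mL/hr
Time remaining = 84.75777 mL ÷ 4.929958 mL/hr = 17.19239 hr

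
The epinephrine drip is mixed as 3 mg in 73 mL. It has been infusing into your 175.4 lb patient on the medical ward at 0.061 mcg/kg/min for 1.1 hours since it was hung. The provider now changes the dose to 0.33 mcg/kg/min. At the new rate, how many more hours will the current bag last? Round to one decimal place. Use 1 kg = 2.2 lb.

1.7 hours

Initial rate:
Weight = 175.4 lb ÷ 2.2 lb/kg = 79.72727 kg
Dose = 0.061 mcg/kg/min × 79.72727 kg = 4.863364 mcg/min
4.863364 mcg/min × 60 min/hr = 291.8018 mcg/hr
Concentration = 3 mg ÷ 73 mL = 0.04109589 mg/mL = 41.09589 mcg/mL
Rate = 291.8018 mcg/hr ÷ 41.09589 mcg/mL = 7.100511 mL/hr
Volume infused so far = 7.100511 mL/hr × 1.1 hr = 7.810562 mL
Volume remaining = 73 − 7.810562 = 65.18944 mL
New rate:
Dose = 0.33 mcg/kg/min × 79.72727 kg = 26.31 mcg/min
26.31 mcg/min × 60 min/hr = 1578.6 mcg/hr
Rate = 1578.6 mcg/hr ÷ 41.09589 mcg/mL = 38.4126 mL/hr
Time remaining = 65.18944 mL ÷ 38.4126 mL/hr = 1.697085 hr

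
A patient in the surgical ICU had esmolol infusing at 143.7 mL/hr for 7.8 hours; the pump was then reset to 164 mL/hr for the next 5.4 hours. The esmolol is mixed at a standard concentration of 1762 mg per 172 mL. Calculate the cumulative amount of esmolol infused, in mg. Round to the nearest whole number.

Concentration = 1762 mg ÷ 172 mL = 10.24419 mg/mL
Stage 1: 143.7 mL/hr × 7.8 hr = 1120.86 mL → 1120.86 mL × 10.24419 mg/mL = 11482.3 mg
Stage 2: 164 mL/hr × 5.4 hr = 885.6 mL → 885.6 mL × 10.24419 mg/mL = 9072.251 mg
Total = 11482.3 + 9072.251 = 20554.55 mg

20555 mg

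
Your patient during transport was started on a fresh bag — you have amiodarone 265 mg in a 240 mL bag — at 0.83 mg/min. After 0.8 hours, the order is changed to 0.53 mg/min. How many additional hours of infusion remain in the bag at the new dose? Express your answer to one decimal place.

7.1 hours

Initial rate:
0.83 mg/min × 60 min/hr = 49.8 mg/hr
Concentration = 265 mg ÷ 240 mL = 1.104167 mg/mL
Rate = 49.8 mg/hr ÷ 1.104167 mg/mL = 45.10189 mL/hr
Volume infused so far = 45.10189 mL/hr × 0.8 hr = 36.08151 mL
Volume remaining = 240 − 36.08151 = 203.9185 mL
New rate:
0.53 mg/min × 60 min/hr = 31.8 mg/hr
Rate = 31.8 mg/hr ÷ 1.104167 mg/mL = 28.8 mL/hr
Time remaining = 203.9185 mL ÷ 28.8 mL/hr = 7.080503 hr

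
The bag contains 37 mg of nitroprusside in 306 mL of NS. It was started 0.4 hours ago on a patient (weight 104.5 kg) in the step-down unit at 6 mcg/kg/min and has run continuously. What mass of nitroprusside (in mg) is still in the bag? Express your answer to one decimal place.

Dose = 6 mcg/kg/min × 104.5 kg = 627 mcg/min
627 mcg/min × 60 min/hr = 37620 mcg/hr
Concentration = 37 mg ÷ 306 mL = 0.120915 mg/mL = 120.915 mcg/mL
Rate = 37620 mcg/hr ÷ 120.915 mcg/mL = 311.1276 mL/hr
Volume infused = 311.1276 mL/hr × 0.4 hr = 124.451 mL
Volume remaining = 306 − 124.451 = 181.549 mL
Drug remaining = 181.549 mL × 120.915 mcg/mL = 21952 mcg = 21.952 mg

22.0 mg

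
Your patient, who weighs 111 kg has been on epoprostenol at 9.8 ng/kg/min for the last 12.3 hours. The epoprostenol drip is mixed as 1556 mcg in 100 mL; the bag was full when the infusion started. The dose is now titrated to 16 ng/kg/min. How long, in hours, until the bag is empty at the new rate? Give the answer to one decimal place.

7.1 hours

Initial rate:
Dose = 9.8 ng/kg/min × 111 kg = 1087.8 ng/min
1087.8 ng/min × 60 min/hr = 65268 ng/hr
Concentration = 1556 mcg ÷ 100 mL = 15.56 mcg/mL = 15560 ng/mL
Rate = 65268 ng/hr ÷ 15560 ng/mL = 4.194602 mL/hr
Volume infused so far = 4.194602 mL/hr × 12.3 hr = 51.5936 mL
Volume remaining = 100 − 51.5936 = 48.4064 mL
New rate:
Dose = 16 ng/kg/min × 111 kg = 1776 ng/min
1776 ng/min × 60 min/hr = 106560 ng/hr
Rate = 106560 ng/hr ÷ 15560 ng/mL = 6.848329 mL/hr
Time remaining = 48.4064 mL ÷ 6.848329 mL/hr = 7.068352 hr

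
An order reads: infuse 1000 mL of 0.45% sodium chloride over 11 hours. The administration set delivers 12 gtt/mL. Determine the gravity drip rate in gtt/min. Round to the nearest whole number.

1000 mL ÷ (11 hr × 60 = 660 min) = 1.515152 mL/min
1.515152 mL/min × 12 gtt/mL = 18.18182 gtt/min

18 gtt/min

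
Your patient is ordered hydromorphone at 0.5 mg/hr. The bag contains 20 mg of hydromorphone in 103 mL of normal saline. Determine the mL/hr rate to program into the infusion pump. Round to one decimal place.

Concentration = 20 mg ÷ 103 mL = 0.1941748 mg/mL
Rate = 0.5 mg/hr ÷ 0.1941748 mg/mL = 2.575 mL/hr

2.6 mL/hr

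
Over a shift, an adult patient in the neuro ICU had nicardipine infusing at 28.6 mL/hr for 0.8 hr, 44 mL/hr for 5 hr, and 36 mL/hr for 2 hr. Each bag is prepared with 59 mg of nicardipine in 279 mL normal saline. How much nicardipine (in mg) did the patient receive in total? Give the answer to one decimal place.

Concentration = 59 mg ÷ 279 mL = 0.2114695 mg/mL
Stage 1: 28.6 mL/hr × 0.8 hr = 22.88 mL → 22.88 mL × 0.2114695 mg/mL = 4.838423 mg
Stage 2: 44 mL/hr × 5 hr = 220 mL → 220 mL × 0.2114695 mg/mL = 46.5233 mg
Stage 3: 36 mL/hr × 2 hr = 72 mL → 72 mL × 0.2114695 mg/mL = 15.22581 mg
Total = 4.838423 + 46.5233 + 15.22581 = 66.58753 mg

66.6 mg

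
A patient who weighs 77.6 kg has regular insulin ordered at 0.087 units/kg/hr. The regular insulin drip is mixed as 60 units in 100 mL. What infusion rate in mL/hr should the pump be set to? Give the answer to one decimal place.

Dose = 0.087 units/kg/hr × 77.6 kg = 6.7512 units/hr
Concentration = 60 units ÷ 100 mL = 0.6 units/mL
Rate = 6.7512 units/hr ÷ 0.6 units/mL = 11.252 mL/hr

11.3 mL/hr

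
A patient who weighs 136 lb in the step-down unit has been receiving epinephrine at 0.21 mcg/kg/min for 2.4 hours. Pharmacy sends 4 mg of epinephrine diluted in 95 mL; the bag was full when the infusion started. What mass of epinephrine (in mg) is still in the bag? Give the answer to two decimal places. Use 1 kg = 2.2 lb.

Weight = 136 lb ÷ 2.2 lb/kg = 61.81818 kg
Dose = 0.21 mcg/kg/min × 61.81818 kg = 12.98182 mcg/min
12.98182 mcg/min × 60 min/hr = 778.9091 mcg/hr
Concentration = 4 mg ÷ 95 mL = 0.04210526 mg/mL = 42.10526 mcg/mL
Rate = 778.9091 mcg/hr ÷ 42.10526 mcg/mL = 18.49909 mL/hr
Volume infused = 18.49909 mL/hr × 2.4 hr = 44.39782 mL
Volume remaining = 95 − 44.39782 = 50.60218 mL
Drug remaining = 50.60218 mL × 42.10526 mcg/mL = 2130.618 mcg = 2.130618 mg

2.13 mg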